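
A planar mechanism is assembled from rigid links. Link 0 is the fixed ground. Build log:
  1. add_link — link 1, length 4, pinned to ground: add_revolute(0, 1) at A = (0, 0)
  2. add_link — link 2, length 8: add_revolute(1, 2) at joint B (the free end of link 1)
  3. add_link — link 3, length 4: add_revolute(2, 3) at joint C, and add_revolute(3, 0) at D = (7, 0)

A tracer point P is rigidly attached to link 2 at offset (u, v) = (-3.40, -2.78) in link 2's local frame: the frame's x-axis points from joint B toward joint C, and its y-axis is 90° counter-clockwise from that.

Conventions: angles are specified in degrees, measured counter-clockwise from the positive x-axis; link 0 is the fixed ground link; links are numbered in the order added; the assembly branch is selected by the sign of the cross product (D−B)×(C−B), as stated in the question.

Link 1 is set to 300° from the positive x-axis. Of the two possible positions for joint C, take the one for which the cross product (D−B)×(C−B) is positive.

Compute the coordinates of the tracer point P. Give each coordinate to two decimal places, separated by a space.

A=(0,0), D=(7.00,0)
B = A + 4.00·(cos300°, sin300°) = (2.0000, -3.4641)
|BD| = 6.0828
circle(B,8.00) ∩ circle(D,4.00): a=6.9870, h=3.8965
  candidates: C₊=(5.5242,3.7178) cross=23.701; C₋=(9.9623,-2.6879) cross=-23.701
  branch + wants cross > 0 → take C=(5.5242,3.7178) (cross=23.701)
ex = (C−B)/|BC| = (0.4405,0.8977); ey = (-0.8977,0.4405)
P = B + -3.40·ex + -2.78·ey = (2.9979,-7.7411)

3.00 -7.74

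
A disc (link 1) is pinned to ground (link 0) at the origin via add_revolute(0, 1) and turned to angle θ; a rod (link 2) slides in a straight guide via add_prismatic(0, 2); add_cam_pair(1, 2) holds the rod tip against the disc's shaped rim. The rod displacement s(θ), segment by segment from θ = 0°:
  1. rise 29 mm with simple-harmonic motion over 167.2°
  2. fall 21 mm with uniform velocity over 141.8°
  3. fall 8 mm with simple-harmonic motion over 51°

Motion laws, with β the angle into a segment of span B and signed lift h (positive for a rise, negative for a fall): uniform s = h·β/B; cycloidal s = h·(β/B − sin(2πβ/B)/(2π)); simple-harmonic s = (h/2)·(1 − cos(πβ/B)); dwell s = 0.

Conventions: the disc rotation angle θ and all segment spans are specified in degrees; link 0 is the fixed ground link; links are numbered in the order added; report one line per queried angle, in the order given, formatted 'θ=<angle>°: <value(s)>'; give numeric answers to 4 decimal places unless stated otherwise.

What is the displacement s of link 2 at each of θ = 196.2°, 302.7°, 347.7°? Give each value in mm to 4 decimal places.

segment 1 (0° to 167.2°, simple-harmonic, h = 29) is passed completely: s = 0.0000 + (29) = 29.0000
θ = 196.2° falls in segment 2 (167.2° to 309°, uniform, h = -21): β = 196.2 − 167.2 = 29°, B = 141.8°; Δs = -21·29/141.8 = -4.2948; s = 29.0000 − 4.2948 = 24.7052
θ = 302.7° falls in segment 2 (167.2° to 309°, uniform, h = -21): β = 302.7 − 167.2 = 135.5°, B = 141.8°; Δs = -21·135.5/141.8 = -20.0670; s = 29.0000 − 20.0670 = 8.9330
segment 2 (167.2° to 309°, uniform, h = -21) is passed completely: s = 29.0000 + (-21) = 8.0000
θ = 347.7° falls in segment 3 (309° to 360°, simple-harmonic, h = -8): β = 347.7 − 309 = 38.7°, B = 51°; Δs = -8/2·(1 − cos(π·0.7588)) = -6.9057; s = 8.0000 − 6.9057 = 1.0943

θ=196.2°: 24.7052
θ=302.7°: 8.9330
θ=347.7°: 1.0943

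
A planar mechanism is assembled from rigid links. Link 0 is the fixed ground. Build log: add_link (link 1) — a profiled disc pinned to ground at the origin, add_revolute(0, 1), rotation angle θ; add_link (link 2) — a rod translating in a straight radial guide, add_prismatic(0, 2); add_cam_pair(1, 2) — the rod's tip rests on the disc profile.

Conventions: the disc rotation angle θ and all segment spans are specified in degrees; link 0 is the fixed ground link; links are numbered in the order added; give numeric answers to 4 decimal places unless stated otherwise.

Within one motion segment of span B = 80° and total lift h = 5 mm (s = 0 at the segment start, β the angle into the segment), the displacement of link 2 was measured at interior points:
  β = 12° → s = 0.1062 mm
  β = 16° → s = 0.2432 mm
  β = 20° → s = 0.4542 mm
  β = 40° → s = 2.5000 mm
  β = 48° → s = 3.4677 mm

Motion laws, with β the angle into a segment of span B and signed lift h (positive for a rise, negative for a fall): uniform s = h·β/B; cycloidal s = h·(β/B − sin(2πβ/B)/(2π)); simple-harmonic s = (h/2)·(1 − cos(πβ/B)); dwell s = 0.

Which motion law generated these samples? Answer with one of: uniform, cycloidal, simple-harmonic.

candidates at β/B = r: uniform s = h·r (linear in β); cycloidal s = h·(r − sin(2πr)/(2π)); simple-harmonic s = (h/2)(1 − cos(πr))
β=12°: printed 0.1062 | uniform 0.7500, cycloidal 0.1062, simple-harmonic 0.2725
β=16°: printed 0.2432 | uniform 1.0000, cycloidal 0.2432, simple-harmonic 0.4775
β=20°: printed 0.4542 | uniform 1.2500, cycloidal 0.4542, simple-harmonic 0.7322
β=40°: printed 2.5000 | uniform 2.5000, cycloidal 2.5000, simple-harmonic 2.5000
β=48°: printed 3.4677 | uniform 3.0000, cycloidal 3.4677, simple-harmonic 3.2725
only one law matches every sample → cycloidal

cycloidal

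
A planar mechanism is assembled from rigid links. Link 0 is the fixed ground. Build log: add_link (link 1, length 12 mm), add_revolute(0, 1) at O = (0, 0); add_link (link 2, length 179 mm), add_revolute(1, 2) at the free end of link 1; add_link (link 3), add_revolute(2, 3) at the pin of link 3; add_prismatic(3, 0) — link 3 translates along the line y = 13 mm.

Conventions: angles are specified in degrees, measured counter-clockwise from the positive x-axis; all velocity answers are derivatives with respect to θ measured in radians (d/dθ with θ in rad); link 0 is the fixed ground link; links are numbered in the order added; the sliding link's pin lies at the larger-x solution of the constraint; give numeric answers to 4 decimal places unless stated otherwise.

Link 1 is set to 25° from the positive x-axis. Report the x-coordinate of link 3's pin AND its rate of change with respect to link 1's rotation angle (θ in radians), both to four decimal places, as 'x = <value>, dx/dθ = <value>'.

geometry: r = 12 mm, L = 179 mm, e = 13 mm
crank pin P = (r cos θ, r sin θ) = (10.875693, 5.071419)
h = r sin θ − e = 5.071419 − 13 = -7.928581
x = r cos θ + √(L² − h²) = 10.875693 + 178.824321 = 189.700014
dx/dθ = −r sin θ − h·r cos θ/√(L² − h²) (θ in radians; h = -7.928581) = -4.589221

x = 189.7000, dx/dθ = -4.5892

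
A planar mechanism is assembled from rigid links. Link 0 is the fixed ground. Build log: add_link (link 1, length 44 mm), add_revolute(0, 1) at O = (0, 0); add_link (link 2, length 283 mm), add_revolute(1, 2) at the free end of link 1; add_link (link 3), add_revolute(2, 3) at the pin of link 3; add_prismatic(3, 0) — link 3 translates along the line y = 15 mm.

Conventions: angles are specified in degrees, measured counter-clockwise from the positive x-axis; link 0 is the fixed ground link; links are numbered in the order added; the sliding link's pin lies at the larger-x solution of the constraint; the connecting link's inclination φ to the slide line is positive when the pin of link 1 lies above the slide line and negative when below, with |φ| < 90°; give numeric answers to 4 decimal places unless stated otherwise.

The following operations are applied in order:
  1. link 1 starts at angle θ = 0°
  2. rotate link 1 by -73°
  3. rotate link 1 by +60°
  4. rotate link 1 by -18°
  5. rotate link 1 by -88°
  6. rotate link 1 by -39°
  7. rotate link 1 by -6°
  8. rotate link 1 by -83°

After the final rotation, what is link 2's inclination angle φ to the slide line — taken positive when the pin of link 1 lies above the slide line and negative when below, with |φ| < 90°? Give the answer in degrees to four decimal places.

geometry: r = 44 mm, L = 283 mm, e = 15 mm; θ starts at 0°
rotate link 1 by -73°: θ ← 0° -73° = -73°
rotate link 1 by +60°: θ ← -73° +60° = -13°
rotate link 1 by -18°: θ ← -13° -18° = -31°
rotate link 1 by -88°: θ ← -31° -88° = -119°
rotate link 1 by -39°: θ ← -119° -39° = -158°
rotate link 1 by -6°: θ ← -158° -6° = -164°
rotate link 1 by -83°: θ ← -164° -83° = -247°
h = r sin θ − e = 40.502214 − 15 = 25.502214
sin φ = h / L = 25.502214 / 283 = 0.09011383
φ = arcsin(0.09011383) = 5.170156°

5.1702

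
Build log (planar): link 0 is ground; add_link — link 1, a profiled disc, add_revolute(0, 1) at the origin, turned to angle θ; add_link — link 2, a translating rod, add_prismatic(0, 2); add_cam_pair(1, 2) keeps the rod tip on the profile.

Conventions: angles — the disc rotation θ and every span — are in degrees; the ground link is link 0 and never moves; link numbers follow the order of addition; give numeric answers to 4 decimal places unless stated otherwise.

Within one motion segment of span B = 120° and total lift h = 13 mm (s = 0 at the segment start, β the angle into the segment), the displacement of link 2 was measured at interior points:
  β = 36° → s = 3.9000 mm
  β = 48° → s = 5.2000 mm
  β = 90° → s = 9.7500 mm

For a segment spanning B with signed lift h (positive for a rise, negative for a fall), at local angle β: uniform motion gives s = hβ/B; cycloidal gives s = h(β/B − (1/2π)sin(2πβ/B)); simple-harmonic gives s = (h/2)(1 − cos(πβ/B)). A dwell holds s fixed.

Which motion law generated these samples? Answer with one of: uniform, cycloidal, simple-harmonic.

candidates at β/B = r: uniform s = h·r (linear in β); cycloidal s = h·(r − sin(2πr)/(2π)); simple-harmonic s = (h/2)(1 − cos(πr))
β=36°: printed 3.9000 | uniform 3.9000, cycloidal 1.9323, simple-harmonic 2.6794
β=48°: printed 5.2000 | uniform 5.2000, cycloidal 3.9839, simple-harmonic 4.4914
β=90°: printed 9.7500 | uniform 9.7500, cycloidal 11.8190, simple-harmonic 11.0962
only one law matches every sample → uniform

uniform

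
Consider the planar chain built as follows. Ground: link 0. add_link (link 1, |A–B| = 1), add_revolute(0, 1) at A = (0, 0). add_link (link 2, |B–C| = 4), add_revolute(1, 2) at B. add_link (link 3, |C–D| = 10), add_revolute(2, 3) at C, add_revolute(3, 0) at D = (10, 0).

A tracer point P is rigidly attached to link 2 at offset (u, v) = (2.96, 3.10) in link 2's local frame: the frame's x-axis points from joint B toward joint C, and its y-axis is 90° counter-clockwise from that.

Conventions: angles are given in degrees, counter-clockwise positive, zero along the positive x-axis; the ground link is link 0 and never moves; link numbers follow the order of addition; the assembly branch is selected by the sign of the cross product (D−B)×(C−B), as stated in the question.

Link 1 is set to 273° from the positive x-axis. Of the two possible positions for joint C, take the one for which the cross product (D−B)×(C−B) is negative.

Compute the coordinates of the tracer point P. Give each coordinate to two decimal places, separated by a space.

A=(0,0), D=(10.00,0)
B = A + 1.00·(cos273°, sin273°) = (0.0523, -0.9986)
|BD| = 9.9977
circle(B,4.00) ∩ circle(D,10.00): a=0.7979, h=3.9196
  candidates: C₊=(0.4547,2.9811) cross=39.187; C₋=(1.2377,-4.8190) cross=-39.187
  branch - wants cross < 0 → take C=(1.2377,-4.8190) (cross=-39.187)
ex = (C−B)/|BC| = (0.2963,-0.9551); ey = (0.9551,0.2963)
P = B + 2.96·ex + 3.10·ey = (3.8903,-2.9070)

3.89 -2.91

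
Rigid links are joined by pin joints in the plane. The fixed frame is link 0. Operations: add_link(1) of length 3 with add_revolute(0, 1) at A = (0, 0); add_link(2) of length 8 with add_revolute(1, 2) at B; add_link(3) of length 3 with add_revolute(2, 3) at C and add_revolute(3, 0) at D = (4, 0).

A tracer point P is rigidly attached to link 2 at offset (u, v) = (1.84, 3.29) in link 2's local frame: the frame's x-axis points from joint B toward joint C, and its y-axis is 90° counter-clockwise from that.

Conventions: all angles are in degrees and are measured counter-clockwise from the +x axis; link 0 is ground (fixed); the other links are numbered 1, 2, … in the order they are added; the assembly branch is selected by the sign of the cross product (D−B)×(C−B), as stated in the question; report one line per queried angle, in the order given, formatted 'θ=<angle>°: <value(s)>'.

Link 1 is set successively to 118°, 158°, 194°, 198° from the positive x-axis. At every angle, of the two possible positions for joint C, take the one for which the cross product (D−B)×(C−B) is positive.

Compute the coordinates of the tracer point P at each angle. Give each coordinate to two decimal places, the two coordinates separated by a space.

A=(0,0), D=(4.00,0)
θ=118°: B = A + 3.00·(cos118°, sin118°) = (-1.4084, 2.6488)
θ=118°: |BD| = 6.0222
θ=118°: circle(B,8.00) ∩ circle(D,3.00): a=7.5775, h=2.5654
θ=118°:   candidates: C₊=(6.5251,1.6198) cross=15.449; C₋=(4.2684,-2.9880) cross=-15.449
θ=118°:   branch + wants cross > 0 → take C=(6.5251,1.6198) (cross=15.449)
θ=118°: ex = (C−B)/|BC| = (0.9917,-0.1286); ey = (0.1286,0.9917)
θ=118°: P = B + 1.84·ex + 3.29·ey = (0.8395,5.6748)
θ=158°: B = A + 3.00·(cos158°, sin158°) = (-2.7816, 1.1238)
θ=158°: |BD| = 6.8740
θ=158°: circle(B,8.00) ∩ circle(D,3.00): a=7.4376, h=2.9466
θ=158°:   candidates: C₊=(5.0377,2.8148) cross=20.255; C₋=(4.0742,-2.9991) cross=-20.255
θ=158°:   branch + wants cross > 0 → take C=(5.0377,2.8148) (cross=20.255)
θ=158°: ex = (C−B)/|BC| = (0.9774,0.2114); ey = (-0.2114,0.9774)
θ=158°: P = B + 1.84·ex + 3.29·ey = (-1.6785,4.7284)
θ=194°: B = A + 3.00·(cos194°, sin194°) = (-2.9109, -0.7258)
θ=194°: |BD| = 6.9489
θ=194°: circle(B,8.00) ∩ circle(D,3.00): a=7.4319, h=2.9609
θ=194°:   candidates: C₊=(4.1711,2.9951) cross=20.575; C₋=(4.7896,-2.8942) cross=-20.575
θ=194°:   branch + wants cross > 0 → take C=(4.1711,2.9951) (cross=20.575)
θ=194°: ex = (C−B)/|BC| = (0.8853,0.4651); ey = (-0.4651,0.8853)
θ=194°: P = B + 1.84·ex + 3.29·ey = (-2.8122,3.0425)
θ=198°: B = A + 3.00·(cos198°, sin198°) = (-2.8532, -0.9271)
θ=198°: |BD| = 6.9156
θ=198°: circle(B,8.00) ∩ circle(D,3.00): a=7.4343, h=2.9548
θ=198°:   candidates: C₊=(4.1179,2.9977) cross=20.434; C₋=(4.9101,-2.8586) cross=-20.434
θ=198°:   branch + wants cross > 0 → take C=(4.1179,2.9977) (cross=20.434)
θ=198°: ex = (C−B)/|BC| = (0.8714,0.4906); ey = (-0.4906,0.8714)
θ=198°: P = B + 1.84·ex + 3.29·ey = (-2.8639,2.8425)

θ=118°: 0.84 5.67
θ=158°: -1.68 4.73
θ=194°: -2.81 3.04
θ=198°: -2.86 2.84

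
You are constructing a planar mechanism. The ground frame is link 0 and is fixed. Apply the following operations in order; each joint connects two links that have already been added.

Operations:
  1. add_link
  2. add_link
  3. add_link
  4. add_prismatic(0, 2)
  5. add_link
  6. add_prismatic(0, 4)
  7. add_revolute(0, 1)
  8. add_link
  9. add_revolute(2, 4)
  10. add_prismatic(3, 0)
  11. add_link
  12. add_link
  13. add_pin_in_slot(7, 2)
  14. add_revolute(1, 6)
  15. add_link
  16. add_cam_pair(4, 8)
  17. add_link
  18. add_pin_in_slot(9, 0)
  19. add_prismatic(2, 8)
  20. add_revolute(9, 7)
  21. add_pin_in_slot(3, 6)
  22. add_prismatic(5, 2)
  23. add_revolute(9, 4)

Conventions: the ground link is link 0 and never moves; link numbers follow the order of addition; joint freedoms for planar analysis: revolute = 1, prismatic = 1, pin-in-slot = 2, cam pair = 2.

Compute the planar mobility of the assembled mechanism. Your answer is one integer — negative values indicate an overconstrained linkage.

(L,J1,J2)=(1,0,0); link0 fixed
link1: (2,0,0)
link2: (3,0,0)
link3: (4,0,0)
P 0-2 [J1]: (4,1,0)
link4: (5,1,0)
P 0-4 [J1]: (5,2,0)
R 0-1 [J1]: (5,3,0)
link5: (6,3,0)
R 2-4 [J1]: (6,4,0)
P 3-0 [J1]: (6,5,0)
link6: (7,5,0)
link7: (8,5,0)
PS 7-2 [J2]: (8,5,1)
R 1-6 [J1]: (8,6,1)
link8: (9,6,1)
C 4-8 [J2]: (9,6,2)
link9: (10,6,2)
PS 9-0 [J2]: (10,6,3)
P 2-8 [J1]: (10,7,3)
R 9-7 [J1]: (10,8,3)
PS 3-6 [J2]: (10,8,4)
P 5-2 [J1]: (10,9,4)
R 9-4 [J1]: (10,10,4)
Grübler: 3·9 − 2·10 − 4 = 3

M = 3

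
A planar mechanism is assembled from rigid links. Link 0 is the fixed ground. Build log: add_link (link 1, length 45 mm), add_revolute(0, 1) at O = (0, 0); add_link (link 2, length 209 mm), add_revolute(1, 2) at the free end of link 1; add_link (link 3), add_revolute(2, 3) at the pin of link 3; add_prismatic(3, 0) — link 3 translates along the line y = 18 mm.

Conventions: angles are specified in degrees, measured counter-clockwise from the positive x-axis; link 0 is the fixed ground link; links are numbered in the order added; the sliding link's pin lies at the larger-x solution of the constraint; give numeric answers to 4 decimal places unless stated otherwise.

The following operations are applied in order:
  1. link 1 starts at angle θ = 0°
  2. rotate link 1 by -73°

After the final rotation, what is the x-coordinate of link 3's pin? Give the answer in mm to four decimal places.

geometry: r = 45 mm, L = 209 mm, e = 18 mm; θ starts at 0°
rotate link 1 by -73°: θ ← 0° -73° = -73°
crank pin P = (r cos θ, r sin θ) = (13.156727, -43.033714)
h = r sin θ − e = -43.033714 − 18 = -61.033714
x = r cos θ + √(L² − h²) = 13.156727 + 199.889684 = 213.046411

213.0464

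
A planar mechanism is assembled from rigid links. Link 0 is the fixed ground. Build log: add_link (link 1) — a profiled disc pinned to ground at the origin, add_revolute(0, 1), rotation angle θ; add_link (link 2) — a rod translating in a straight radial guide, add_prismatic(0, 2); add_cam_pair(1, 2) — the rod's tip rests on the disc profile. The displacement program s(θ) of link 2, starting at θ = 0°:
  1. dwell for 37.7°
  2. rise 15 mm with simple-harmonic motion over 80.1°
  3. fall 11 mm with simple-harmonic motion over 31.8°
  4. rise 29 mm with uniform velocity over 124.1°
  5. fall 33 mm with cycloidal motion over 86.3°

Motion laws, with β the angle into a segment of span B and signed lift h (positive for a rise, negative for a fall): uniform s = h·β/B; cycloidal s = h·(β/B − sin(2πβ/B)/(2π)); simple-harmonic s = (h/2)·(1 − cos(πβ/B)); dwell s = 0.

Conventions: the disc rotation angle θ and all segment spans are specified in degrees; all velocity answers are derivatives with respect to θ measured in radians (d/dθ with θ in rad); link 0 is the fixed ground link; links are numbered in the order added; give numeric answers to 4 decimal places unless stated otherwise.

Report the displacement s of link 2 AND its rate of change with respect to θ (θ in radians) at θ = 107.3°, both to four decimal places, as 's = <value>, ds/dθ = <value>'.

seg 1 [0°–37.7°] dwell: s stays 0.0000
seg 2 [37.7°–117.8°] simple-harmonic, h=15: θ=107.3° here. β=69.6, B=80.1. 15/2·(1 − cos(π·0.8689)) = 14.3730 → s = 14.3730
velocity in seg [37.7°–117.8°] (simple-harmonic), θ in radians: β = 69.6° = 1.2147 rad, B = 80.1° = 1.3980 rad; ds/dθ = (πh/(2B)) sin(πβ/B) = (π·15/(2·1.3980)) sin(π·0.8689) = 6.746244 mm/rad

s = 14.3730, ds/dθ = 6.7462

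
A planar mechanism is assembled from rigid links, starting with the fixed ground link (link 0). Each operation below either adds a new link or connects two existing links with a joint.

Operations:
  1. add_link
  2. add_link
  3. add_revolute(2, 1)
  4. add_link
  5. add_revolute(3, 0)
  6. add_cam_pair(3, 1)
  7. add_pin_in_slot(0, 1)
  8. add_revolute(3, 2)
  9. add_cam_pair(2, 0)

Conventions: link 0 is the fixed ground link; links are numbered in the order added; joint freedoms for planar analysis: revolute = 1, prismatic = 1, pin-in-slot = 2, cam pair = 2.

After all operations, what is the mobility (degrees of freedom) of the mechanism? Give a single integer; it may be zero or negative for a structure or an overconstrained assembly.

ground; <1,0,0>
#1 <2,0,0>
#2 <3,0,0>
R:2↔1 J1 <3,1,0>
#3 <4,1,0>
R:3↔0 J1 <4,2,0>
C:3↔1 J2 <4,2,1>
PS:0↔1 J2 <4,2,2>
R:3↔2 J1 <4,3,2>
C:2↔0 J2 <4,3,3>
3×3 − 2×3 − 1×3 = 0

M = 0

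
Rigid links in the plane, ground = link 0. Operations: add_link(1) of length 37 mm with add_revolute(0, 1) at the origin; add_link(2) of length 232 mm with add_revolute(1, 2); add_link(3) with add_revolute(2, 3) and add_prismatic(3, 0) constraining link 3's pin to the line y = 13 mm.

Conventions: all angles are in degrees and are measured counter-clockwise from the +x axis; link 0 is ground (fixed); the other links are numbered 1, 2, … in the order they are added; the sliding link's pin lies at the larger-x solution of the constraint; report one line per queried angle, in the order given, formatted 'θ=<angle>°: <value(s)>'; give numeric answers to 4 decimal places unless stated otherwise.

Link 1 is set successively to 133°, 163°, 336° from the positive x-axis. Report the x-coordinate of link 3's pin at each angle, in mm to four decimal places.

geometry: r = 37 mm, L = 232 mm, e = 13 mm
θ=133°: crank pin P = (r cos θ, r sin θ) = (-25.233939, 27.060087)
θ=133°: h = r sin θ − e = 27.060087 − 13 = 14.060087
θ=133°: x = r cos θ + √(L² − h²) = -25.233939 + 231.573561 = 206.339621
θ=163°: crank pin P = (r cos θ, r sin θ) = (-35.383276, 10.817753)
θ=163°: h = r sin θ − e = 10.817753 − 13 = -2.182247
θ=163°: x = r cos θ + √(L² − h²) = -35.383276 + 231.989736 = 196.606460
θ=336°: crank pin P = (r cos θ, r sin θ) = (33.801182, -15.049256)
θ=336°: h = r sin θ − e = -15.049256 − 13 = -28.049256
θ=336°: x = r cos θ + √(L² − h²) = 33.801182 + 230.298153 = 264.099335

θ=133°: 206.3396
θ=163°: 196.6065
θ=336°: 264.0993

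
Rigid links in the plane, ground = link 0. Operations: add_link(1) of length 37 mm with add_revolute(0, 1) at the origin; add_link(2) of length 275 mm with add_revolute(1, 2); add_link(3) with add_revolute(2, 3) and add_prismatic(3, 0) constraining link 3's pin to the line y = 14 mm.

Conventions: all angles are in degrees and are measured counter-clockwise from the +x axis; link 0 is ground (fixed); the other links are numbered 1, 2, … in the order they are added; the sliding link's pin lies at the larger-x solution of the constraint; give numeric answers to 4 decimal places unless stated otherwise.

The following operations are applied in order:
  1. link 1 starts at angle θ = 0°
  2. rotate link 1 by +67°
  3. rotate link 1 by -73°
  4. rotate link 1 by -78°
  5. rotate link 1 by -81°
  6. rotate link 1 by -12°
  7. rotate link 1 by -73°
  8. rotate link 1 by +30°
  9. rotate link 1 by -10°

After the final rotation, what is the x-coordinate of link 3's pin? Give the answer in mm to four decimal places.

geometry: r = 37 mm, L = 275 mm, e = 14 mm; θ starts at 0°
rotate link 1 by +67°: θ ← 0° +67° = 67°
rotate link 1 by -73°: θ ← 67° -73° = -6°
rotate link 1 by -78°: θ ← -6° -78° = -84°
rotate link 1 by -81°: θ ← -84° -81° = -165°
rotate link 1 by -12°: θ ← -165° -12° = -177°
rotate link 1 by -73°: θ ← -177° -73° = -250°
rotate link 1 by +30°: θ ← -250° +30° = -220°
rotate link 1 by -10°: θ ← -220° -10° = -230°
crank pin P = (r cos θ, r sin θ) = (-23.783142, 28.343644)
h = r sin θ − e = 28.343644 − 14 = 14.343644
x = r cos θ + √(L² − h²) = -23.783142 + 274.625672 = 250.842531

250.8425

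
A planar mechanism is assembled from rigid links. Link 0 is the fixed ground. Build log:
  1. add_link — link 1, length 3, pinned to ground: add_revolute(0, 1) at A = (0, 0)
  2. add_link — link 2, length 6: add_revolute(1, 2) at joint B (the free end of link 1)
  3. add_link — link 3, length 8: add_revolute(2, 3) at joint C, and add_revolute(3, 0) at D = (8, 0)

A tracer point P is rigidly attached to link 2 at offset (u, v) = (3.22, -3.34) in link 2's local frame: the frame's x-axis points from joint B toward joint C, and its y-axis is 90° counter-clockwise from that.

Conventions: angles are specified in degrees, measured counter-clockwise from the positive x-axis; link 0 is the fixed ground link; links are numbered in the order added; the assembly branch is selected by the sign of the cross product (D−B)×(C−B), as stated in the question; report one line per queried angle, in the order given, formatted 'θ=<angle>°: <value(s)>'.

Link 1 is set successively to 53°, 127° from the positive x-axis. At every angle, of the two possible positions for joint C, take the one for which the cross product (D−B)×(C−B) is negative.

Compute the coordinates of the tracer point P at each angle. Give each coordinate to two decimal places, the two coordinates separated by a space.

A=(0,0), D=(8.00,0)
θ=53°: B = A + 3.00·(cos53°, sin53°) = (1.8054, 2.3959)
θ=53°: |BD| = 6.6418
θ=53°: circle(B,6.00) ∩ circle(D,8.00): a=1.2130, h=5.8761
θ=53°:   candidates: C₊=(5.0565,7.4388) cross=39.028; C₋=(0.8171,-3.5221) cross=-39.028
θ=53°:   branch - wants cross < 0 → take C=(0.8171,-3.5221) (cross=-39.028)
θ=53°: ex = (C−B)/|BC| = (-0.1647,-0.9863); ey = (0.9863,-0.1647)
θ=53°: P = B + 3.22·ex + -3.34·ey = (-2.0194,-0.2299)
θ=127°: B = A + 3.00·(cos127°, sin127°) = (-1.8054, 2.3959)
θ=127°: |BD| = 10.0939
θ=127°: circle(B,6.00) ∩ circle(D,8.00): a=3.6600, h=4.7544
θ=127°:   candidates: C₊=(2.8785,6.1457) cross=47.991; C₋=(0.6214,-3.0914) cross=-47.991
θ=127°:   branch - wants cross < 0 → take C=(0.6214,-3.0914) (cross=-47.991)
θ=127°: ex = (C−B)/|BC| = (0.4045,-0.9145); ey = (0.9145,0.4045)
θ=127°: P = B + 3.22·ex + -3.34·ey = (-3.5576,-1.8999)

θ=53°: -2.02 -0.23
θ=127°: -3.56 -1.90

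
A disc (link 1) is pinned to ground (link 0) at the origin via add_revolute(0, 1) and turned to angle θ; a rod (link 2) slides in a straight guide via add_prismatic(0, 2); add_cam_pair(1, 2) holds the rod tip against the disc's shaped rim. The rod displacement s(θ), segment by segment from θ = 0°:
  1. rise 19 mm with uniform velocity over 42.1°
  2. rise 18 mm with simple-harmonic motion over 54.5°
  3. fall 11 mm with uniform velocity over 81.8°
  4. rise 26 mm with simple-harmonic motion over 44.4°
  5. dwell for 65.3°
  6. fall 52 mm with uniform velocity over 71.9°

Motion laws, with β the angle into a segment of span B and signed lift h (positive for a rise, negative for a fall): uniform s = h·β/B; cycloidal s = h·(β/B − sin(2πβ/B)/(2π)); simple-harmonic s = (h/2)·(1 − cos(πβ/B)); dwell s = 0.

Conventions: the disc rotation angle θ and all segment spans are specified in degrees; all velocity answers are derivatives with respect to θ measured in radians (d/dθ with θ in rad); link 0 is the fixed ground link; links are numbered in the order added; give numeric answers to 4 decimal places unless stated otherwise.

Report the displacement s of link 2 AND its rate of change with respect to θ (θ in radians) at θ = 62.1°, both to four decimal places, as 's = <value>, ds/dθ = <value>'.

segment 1 (0° to 42.1°, uniform, h = 19) is passed completely: s = 0.0000 + (19) = 19.0000
θ = 62.1° falls in segment 2 (42.1° to 96.6°, simple-harmonic, h = 18): β = 62.1 − 42.1 = 20°, B = 54.5°; Δs = 18/2·(1 − cos(π·0.3670)) = 5.3473; s = 19.0000 + 5.3473 = 24.3473
velocity in seg [42.1°–96.6°] (simple-harmonic), θ in radians: β = 20° = 0.3491 rad, B = 54.5° = 0.9512 rad; ds/dθ = (πh/(2B)) sin(πβ/B) = (π·18/(2·0.9512)) sin(π·0.3670) = 27.166532 mm/rad

s = 24.3473, ds/dθ = 27.1665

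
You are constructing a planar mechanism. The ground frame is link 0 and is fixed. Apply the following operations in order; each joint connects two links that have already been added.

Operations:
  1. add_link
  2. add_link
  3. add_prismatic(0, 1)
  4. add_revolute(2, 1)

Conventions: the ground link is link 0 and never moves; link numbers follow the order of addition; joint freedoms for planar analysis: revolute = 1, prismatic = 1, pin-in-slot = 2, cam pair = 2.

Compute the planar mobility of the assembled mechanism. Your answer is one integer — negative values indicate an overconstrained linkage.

ground; <1,0,0>
#1 <2,0,0>
#2 <3,0,0>
P:0↔1 J1 <3,1,0>
R:2↔1 J1 <3,2,0>
3×2 − 2×2 − 1×0 = 2

M = 2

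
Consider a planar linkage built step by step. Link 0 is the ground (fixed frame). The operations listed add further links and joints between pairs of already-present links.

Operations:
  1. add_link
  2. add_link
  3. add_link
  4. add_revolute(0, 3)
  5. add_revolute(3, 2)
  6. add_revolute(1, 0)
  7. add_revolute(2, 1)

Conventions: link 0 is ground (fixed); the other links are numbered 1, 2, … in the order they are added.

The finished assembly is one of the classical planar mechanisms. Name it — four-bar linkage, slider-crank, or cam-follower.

links: 4 (incl. ground); joints: 4 revolute, 0 prismatic, 0 higher (cam) pair, forming one closed loop
4 links in a single 4R loop → four-bar linkage

four-bar linkage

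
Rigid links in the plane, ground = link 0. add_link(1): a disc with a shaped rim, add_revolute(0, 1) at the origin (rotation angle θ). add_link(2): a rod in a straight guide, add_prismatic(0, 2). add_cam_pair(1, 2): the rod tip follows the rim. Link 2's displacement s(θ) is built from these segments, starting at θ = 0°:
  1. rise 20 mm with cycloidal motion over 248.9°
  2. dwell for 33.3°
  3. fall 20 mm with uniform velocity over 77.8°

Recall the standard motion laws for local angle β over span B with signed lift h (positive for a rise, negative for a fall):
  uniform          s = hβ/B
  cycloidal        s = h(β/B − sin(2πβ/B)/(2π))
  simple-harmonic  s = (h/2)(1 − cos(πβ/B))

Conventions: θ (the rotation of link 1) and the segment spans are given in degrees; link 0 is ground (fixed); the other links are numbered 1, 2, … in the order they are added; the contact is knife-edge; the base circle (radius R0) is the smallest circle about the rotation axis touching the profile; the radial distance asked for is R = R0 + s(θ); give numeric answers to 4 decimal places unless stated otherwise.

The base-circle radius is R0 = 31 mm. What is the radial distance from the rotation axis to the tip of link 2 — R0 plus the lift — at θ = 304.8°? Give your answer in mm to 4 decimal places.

segment 1 (0° to 248.9°, cycloidal, h = 20) is passed completely: s = 0.0000 + (20) = 20.0000
segment 2 (248.9° to 282.2°, dwell): s unchanged at 20.0000
θ = 304.8° falls in segment 3 (282.2° to 360°, uniform, h = -20): β = 304.8 − 282.2 = 22.6°, B = 77.8°; Δs = -20·22.6/77.8 = -5.8098; s = 20.0000 − 5.8098 = 14.1902
R = R0 + s = 31 + 14.1902 = 45.1902

45.1902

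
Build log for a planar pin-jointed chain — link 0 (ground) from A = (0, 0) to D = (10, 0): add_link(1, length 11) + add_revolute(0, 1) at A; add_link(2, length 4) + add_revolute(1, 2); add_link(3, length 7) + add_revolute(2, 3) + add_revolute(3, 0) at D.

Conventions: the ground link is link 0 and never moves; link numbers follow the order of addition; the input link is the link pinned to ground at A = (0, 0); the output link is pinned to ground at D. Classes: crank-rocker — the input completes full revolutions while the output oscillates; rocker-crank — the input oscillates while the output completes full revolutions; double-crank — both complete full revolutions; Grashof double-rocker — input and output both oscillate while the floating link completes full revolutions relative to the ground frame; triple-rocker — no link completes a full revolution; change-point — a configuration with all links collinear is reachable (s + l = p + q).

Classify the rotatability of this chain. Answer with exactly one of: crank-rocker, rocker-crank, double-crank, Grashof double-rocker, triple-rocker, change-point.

lengths: ground=10, input=11, coupler=4, output=7
sorted: s=4 (shortest), l=11 (longest), p+q=17
s + l = 15 vs p + q = 17
s + l < p + q (Grashof) with shortest = coupler link → Grashof double-rocker

Grashof double-rocker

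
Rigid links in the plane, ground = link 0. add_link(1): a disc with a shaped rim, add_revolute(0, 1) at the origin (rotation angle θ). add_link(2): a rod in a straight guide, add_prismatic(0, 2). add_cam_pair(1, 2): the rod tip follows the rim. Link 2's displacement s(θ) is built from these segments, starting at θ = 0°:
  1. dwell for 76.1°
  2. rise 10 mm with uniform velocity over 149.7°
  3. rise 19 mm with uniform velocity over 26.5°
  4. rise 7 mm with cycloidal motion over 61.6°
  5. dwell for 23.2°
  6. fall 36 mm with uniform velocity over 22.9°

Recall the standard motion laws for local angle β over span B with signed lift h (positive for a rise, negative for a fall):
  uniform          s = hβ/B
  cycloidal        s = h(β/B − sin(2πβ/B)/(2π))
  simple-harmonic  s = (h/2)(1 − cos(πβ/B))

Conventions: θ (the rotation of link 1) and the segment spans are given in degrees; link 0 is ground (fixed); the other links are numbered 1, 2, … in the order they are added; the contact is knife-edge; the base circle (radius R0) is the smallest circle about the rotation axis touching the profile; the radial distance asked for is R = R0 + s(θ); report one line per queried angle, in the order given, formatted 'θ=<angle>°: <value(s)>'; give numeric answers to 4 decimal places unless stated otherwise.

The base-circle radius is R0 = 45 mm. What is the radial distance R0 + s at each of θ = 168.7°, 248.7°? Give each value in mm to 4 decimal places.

segment 1 (0° to 76.1°, dwell): s unchanged at 0.0000
θ = 168.7° falls in segment 2 (76.1° to 225.8°, uniform, h = 10): β = 168.7 − 76.1 = 92.6°, B = 149.7°; Δs = 10·92.6/149.7 = 6.1857; s = 0.0000 + 6.1857 = 6.1857
segment 2 (76.1° to 225.8°, uniform, h = 10) is passed completely: s = 0.0000 + (10) = 10.0000
θ = 248.7° falls in segment 3 (225.8° to 252.3°, uniform, h = 19): β = 248.7 − 225.8 = 22.9°, B = 26.5°; Δs = 19·22.9/26.5 = 16.4189; s = 10.0000 + 16.4189 = 26.4189
θ=168.7°: R = R0 + s = 45 + 6.1857 = 51.1857
θ=248.7°: R = R0 + s = 45 + 26.4189 = 71.4189

θ=168.7°: 51.1857
θ=248.7°: 71.4189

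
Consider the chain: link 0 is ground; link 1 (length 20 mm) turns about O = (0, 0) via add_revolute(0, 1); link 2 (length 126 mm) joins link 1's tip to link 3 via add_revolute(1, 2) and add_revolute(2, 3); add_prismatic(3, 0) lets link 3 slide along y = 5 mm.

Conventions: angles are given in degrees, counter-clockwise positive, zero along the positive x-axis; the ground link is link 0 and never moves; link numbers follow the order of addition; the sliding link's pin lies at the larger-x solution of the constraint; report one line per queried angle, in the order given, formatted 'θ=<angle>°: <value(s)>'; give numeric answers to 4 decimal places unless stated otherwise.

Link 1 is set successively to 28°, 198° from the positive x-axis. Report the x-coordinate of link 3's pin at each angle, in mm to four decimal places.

geometry: r = 20 mm, L = 126 mm, e = 5 mm
θ=28°: crank pin P = (r cos θ, r sin θ) = (17.658952, 9.389431)
θ=28°: h = r sin θ − e = 9.389431 − 5 = 4.389431
θ=28°: x = r cos θ + √(L² − h²) = 17.658952 + 125.923520 = 143.582472
θ=198°: crank pin P = (r cos θ, r sin θ) = (-19.021130, -6.180340)
θ=198°: h = r sin θ − e = -6.180340 − 5 = -11.180340
θ=198°: x = r cos θ + √(L² − h²) = -19.021130 + 125.502988 = 106.481858

θ=28°: 143.5825
θ=198°: 106.4819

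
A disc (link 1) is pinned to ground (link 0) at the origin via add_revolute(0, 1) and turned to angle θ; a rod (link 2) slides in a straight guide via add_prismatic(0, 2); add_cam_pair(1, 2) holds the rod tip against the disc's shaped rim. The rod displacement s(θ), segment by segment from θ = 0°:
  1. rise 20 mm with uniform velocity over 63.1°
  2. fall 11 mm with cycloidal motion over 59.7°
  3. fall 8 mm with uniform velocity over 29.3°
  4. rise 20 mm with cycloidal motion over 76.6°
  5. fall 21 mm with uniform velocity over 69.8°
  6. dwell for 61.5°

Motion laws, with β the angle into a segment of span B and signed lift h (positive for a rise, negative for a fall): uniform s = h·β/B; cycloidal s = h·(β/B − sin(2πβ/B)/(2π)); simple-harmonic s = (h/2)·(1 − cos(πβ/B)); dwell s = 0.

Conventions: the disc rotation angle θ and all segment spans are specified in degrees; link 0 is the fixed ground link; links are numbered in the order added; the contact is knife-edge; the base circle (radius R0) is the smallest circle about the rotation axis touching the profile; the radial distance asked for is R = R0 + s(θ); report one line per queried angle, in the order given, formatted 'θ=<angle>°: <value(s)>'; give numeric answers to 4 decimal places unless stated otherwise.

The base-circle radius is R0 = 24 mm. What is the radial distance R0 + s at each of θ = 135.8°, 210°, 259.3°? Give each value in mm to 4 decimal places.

segment 1 (0° to 63.1°, uniform, h = 20) is passed completely: s = 0.0000 + (20) = 20.0000
segment 2 (63.1° to 122.8°, cycloidal, h = -11) is passed completely: s = 20.0000 + (-11) = 9.0000
θ = 135.8° falls in segment 3 (122.8° to 152.1°, uniform, h = -8): β = 135.8 − 122.8 = 13°, B = 29.3°; Δs = -8·13/29.3 = -3.5495; s = 9.0000 − 3.5495 = 5.4505
segment 3 (122.8° to 152.1°, uniform, h = -8) is passed completely: s = 9.0000 + (-8) = 1.0000
θ = 210° falls in segment 4 (152.1° to 228.7°, cycloidal, h = 20): β = 210 − 152.1 = 57.9°, B = 76.6°; Δs = 20·(0.7559 − sin(2π·0.7559)/(2π)) = 18.2984; s = 1.0000 + 18.2984 = 19.2984
segment 4 (152.1° to 228.7°, cycloidal, h = 20) is passed completely: s = 1.0000 + (20) = 21.0000
θ = 259.3° falls in segment 5 (228.7° to 298.5°, uniform, h = -21): β = 259.3 − 228.7 = 30.6°, B = 69.8°; Δs = -21·30.6/69.8 = -9.2063; s = 21.0000 − 9.2063 = 11.7937
θ=135.8°: R = R0 + s = 24 + 5.4505 = 29.4505
θ=210°: R = R0 + s = 24 + 19.2984 = 43.2984
θ=259.3°: R = R0 + s = 24 + 11.7937 = 35.7937

θ=135.8°: 29.4505
θ=210°: 43.2984
θ=259.3°: 35.7937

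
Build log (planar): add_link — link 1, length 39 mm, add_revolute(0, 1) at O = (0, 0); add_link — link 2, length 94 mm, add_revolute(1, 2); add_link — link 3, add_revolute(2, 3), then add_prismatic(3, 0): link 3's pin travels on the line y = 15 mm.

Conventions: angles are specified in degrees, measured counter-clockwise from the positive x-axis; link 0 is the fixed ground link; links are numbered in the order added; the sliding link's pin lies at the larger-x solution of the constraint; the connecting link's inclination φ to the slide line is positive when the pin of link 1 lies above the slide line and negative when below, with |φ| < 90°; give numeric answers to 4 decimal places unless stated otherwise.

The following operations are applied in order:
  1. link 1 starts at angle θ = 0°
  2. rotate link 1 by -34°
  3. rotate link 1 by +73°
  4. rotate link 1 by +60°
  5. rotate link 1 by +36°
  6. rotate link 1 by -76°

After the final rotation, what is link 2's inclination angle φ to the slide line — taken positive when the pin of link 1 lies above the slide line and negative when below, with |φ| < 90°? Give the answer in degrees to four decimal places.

geometry: r = 39 mm, L = 94 mm, e = 15 mm; θ starts at 0°
rotate link 1 by -34°: θ ← 0° -34° = -34°
rotate link 1 by +73°: θ ← -34° +73° = 39°
rotate link 1 by +60°: θ ← 39° +60° = 99°
rotate link 1 by +36°: θ ← 99° +36° = 135°
rotate link 1 by -76°: θ ← 135° -76° = 59°
h = r sin θ − e = 33.429525 − 15 = 18.429525
sin φ = h / L = 18.429525 / 94 = 0.19605877
φ = arcsin(0.19605877) = 11.306581°

11.3066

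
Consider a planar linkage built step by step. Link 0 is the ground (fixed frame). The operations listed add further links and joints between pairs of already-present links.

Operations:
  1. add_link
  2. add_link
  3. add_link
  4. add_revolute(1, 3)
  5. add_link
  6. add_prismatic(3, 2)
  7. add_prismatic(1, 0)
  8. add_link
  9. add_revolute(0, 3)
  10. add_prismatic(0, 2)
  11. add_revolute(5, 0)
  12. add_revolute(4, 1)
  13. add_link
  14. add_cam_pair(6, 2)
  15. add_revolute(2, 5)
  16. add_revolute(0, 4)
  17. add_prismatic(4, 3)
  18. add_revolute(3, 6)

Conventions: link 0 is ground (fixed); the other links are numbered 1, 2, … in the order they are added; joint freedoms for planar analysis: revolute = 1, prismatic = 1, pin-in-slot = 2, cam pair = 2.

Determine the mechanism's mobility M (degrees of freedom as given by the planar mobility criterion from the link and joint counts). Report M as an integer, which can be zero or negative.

ground; <1,0,0>
#1 <2,0,0>
#2 <3,0,0>
#3 <4,0,0>
R:1↔3 J1 <4,1,0>
#4 <5,1,0>
P:3↔2 J1 <5,2,0>
P:1↔0 J1 <5,3,0>
#5 <6,3,0>
R:0↔3 J1 <6,4,0>
P:0↔2 J1 <6,5,0>
R:5↔0 J1 <6,6,0>
R:4↔1 J1 <6,7,0>
#6 <7,7,0>
C:6↔2 J2 <7,7,1>
R:2↔5 J1 <7,8,1>
R:0↔4 J1 <7,9,1>
P:4↔3 J1 <7,10,1>
R:3↔6 J1 <7,11,1>
3×6 − 2×11 − 1×1 = -5

M = -5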